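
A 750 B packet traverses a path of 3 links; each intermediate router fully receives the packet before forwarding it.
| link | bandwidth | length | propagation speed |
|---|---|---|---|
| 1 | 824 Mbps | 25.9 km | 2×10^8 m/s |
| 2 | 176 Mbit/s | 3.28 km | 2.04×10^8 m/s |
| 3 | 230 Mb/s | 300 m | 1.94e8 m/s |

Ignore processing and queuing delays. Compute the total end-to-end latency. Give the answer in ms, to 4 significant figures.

0.2146 ms

L = 750 × 8 = 6000 bits.
Transmission delays (L/R per hop): 0.00728155, 0.0340909, 0.026087 ms; sum = 0.0674594 ms.
Propagation delays (d/s per hop): 0.1295, 0.0160784, 0.00154639 ms; sum = 0.147125 ms.
End-to-end = 0.2146 ms.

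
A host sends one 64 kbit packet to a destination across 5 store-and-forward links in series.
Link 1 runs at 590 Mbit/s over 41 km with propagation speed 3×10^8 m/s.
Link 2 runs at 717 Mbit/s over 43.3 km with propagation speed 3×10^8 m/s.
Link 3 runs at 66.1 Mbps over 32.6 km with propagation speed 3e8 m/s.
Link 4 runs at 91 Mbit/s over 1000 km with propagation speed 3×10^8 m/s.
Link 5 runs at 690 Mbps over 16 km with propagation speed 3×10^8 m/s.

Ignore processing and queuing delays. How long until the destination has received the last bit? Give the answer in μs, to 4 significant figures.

L = 64000 bits.
Transmission delays (L/R per hop): 108.475, 89.2608, 968.23, 703.297, 92.7536 μs; sum = 1962.02 μs.
Propagation delays (d/s per hop): 136.667, 144.333, 108.667, 3333.33, 53.3333 μs; sum = 3776.33 μs.
End-to-end = 5738 μs.

5738 μs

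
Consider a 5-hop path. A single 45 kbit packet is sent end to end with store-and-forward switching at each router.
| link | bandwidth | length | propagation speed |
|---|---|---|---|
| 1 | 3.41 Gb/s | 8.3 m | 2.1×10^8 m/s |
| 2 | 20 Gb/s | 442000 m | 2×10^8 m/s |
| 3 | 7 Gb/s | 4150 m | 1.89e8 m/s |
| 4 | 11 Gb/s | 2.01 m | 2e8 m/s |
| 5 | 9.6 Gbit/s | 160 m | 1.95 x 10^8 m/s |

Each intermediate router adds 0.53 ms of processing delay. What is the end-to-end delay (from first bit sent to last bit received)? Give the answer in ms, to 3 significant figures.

L = 45000 bits.
Transmission delays (L/R per hop): 0.0131965, 0.00225, 0.00642857, 0.00409091, 0.0046875 ms; sum = 0.0306535 ms.
Propagation delays (d/s per hop): 3.95238e-05, 2.21, 0.0219577, 1.005e-05, 0.000820513 ms; sum = 2.23283 ms.
Processing at 4 router(s): 4 × 0.53 ms = 2.12 ms.
End-to-end = 4.38 ms.

4.38 ms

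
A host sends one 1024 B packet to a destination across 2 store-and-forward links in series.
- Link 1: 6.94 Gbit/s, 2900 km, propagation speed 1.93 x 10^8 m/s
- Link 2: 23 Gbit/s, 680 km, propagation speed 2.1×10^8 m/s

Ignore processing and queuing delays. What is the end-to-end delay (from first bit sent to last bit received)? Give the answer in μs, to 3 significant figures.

L = 1024 × 8 = 8192 bits.
Transmission delays (L/R per hop): 1.1804, 0.356174 μs; sum = 1.53658 μs.
Propagation delays (d/s per hop): 15025.9, 3238.1 μs; sum = 18264 μs.
End-to-end = 18300 μs.

18300 μs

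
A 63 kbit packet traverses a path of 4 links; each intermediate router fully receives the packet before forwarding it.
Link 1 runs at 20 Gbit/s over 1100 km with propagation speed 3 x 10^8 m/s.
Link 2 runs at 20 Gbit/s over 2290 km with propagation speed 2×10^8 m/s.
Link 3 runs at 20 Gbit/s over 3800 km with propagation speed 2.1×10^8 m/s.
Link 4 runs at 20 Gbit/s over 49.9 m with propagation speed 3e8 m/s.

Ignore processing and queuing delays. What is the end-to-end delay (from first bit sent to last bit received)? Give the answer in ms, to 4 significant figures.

33.22 ms

L = 63000 bits.
Transmission delay per hop = L/R = 63000/20000000000 = 0.00315 ms; 4 hops → 0.0126 ms.
Propagation delays (d/s per hop): 3.66667, 11.45, 18.0952, 0.000166333 ms; sum = 33.2121 ms.
End-to-end = 33.22 ms.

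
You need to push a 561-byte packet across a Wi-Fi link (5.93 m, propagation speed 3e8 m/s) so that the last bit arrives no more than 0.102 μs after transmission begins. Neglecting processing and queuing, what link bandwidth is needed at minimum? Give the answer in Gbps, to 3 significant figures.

L = 4488 bits.
Propagation delay = 5.93 / 300000000 = 0.0197667 μs.
Transmission budget = 0.102 − 0.0197667 = 0.0822333 μs.
R ≥ L / t_tx = 4488 bits / 8.22333e-08 s = 54.6 Gbps.

54.6 Gbps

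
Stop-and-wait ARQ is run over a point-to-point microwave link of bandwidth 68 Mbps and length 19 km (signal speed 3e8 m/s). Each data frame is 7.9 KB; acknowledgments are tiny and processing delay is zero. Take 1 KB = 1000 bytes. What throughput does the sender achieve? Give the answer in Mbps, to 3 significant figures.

t_tx = L/R = 63200/68000000 = 0.000929412 s.
t_prop = 19000/300000000 = 6.33333e-05 s; RTT = 0.000126667 s.
Cycle = t_tx + RTT = 0.00105608 s.
Throughput = L / cycle = 63200 / 0.00105608 = 59.8 Mbps.

59.8 Mbps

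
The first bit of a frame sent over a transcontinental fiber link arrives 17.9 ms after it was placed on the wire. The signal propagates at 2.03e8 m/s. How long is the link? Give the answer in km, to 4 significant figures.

d = s × t_prop = 2.03e+08 × 0.0179 = 3634 km.

3634 km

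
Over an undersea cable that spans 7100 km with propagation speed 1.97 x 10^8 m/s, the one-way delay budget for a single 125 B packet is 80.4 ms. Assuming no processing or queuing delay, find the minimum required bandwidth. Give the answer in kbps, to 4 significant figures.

22.54 kbps

L = 1000 bits.
Propagation delay = 7100000 / 197000000 = 36.0406 ms.
Transmission budget = 80.4 − 36.0406 = 44.3594 ms.
R ≥ L / t_tx = 1000 bits / 0.0443594 s = 22.54 kbps.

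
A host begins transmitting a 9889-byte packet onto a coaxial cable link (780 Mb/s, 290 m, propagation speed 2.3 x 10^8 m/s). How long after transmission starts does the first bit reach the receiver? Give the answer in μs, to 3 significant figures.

First bit experiences only propagation delay: d/s = 290/2.3e+08 = 1.26 μs.

1.26 μs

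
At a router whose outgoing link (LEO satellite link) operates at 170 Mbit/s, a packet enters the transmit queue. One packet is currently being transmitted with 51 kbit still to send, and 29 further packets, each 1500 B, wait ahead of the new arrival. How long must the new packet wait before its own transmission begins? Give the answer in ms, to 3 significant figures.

Each queued packet: L/R = 12000/170000000 = 0.0705882 ms.
29 queued → 2.04706 ms.
Plus remaining 51000 bits of current packet: 0.3 ms.
Queuing delay = 2.35 ms.

2.35 ms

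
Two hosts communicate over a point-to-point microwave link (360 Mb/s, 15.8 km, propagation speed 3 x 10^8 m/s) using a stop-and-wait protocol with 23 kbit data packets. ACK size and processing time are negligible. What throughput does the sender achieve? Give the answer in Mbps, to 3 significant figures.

136 Mbps

t_tx = L/R = 23000/360000000 = 6.38889e-05 s.
t_prop = 15800/300000000 = 5.26667e-05 s; RTT = 0.000105333 s.
Cycle = t_tx + RTT = 0.000169222 s.
Throughput = L / cycle = 23000 / 0.000169222 = 136 Mbps.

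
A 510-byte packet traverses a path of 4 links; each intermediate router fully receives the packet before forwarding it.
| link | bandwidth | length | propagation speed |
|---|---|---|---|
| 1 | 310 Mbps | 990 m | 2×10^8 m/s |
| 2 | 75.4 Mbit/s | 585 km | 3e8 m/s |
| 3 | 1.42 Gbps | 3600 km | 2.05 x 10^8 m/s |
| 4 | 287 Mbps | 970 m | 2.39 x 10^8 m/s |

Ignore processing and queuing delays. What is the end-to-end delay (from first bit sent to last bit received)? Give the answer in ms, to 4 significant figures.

L = 510 × 8 = 4080 bits.
Transmission delays (L/R per hop): 0.0131613, 0.0541114, 0.00287324, 0.014216 ms; sum = 0.084362 ms.
Propagation delays (d/s per hop): 0.00495, 1.95, 17.561, 0.00405858 ms; sum = 19.52 ms.
End-to-end = 19.60 ms.

19.60 ms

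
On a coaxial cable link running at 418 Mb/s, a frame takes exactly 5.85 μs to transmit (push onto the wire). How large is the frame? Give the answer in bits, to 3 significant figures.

L = R × t_tx = 418000000 b/s × 5.85e-06 s = 2445.3 bits.

2450 bits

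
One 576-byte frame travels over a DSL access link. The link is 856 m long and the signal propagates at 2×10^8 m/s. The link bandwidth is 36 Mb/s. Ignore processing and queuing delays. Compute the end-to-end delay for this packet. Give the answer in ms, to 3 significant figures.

L = 576 × 8 = 4608 bits.
Transmission delay = L/R = 4608 / 36000000 = 0.128 ms.
Propagation delay = d/s = 856 m / 200000000 m/s = 0.00428 ms.
Total = 0.132 ms.

0.132 ms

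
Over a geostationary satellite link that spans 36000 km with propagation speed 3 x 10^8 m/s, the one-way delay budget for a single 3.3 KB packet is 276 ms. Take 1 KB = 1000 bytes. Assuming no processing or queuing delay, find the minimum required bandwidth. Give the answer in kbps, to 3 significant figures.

169 kbps

L = 26400 bits.
Propagation delay = 36000000 / 300000000 = 120 ms.
Transmission budget = 276 − 120 = 156 ms.
R ≥ L / t_tx = 26400 bits / 0.156 s = 169 kbps.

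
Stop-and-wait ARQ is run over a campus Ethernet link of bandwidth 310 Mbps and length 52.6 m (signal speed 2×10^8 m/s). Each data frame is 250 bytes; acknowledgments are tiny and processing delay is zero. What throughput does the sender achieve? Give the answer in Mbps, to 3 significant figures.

287 Mbps

t_tx = L/R = 2000/310000000 = 6.45161e-06 s.
t_prop = 52.6/200000000 = 2.63e-07 s; RTT = 5.26e-07 s.
Cycle = t_tx + RTT = 6.97761e-06 s.
Throughput = L / cycle = 2000 / 6.97761e-06 = 287 Mbps.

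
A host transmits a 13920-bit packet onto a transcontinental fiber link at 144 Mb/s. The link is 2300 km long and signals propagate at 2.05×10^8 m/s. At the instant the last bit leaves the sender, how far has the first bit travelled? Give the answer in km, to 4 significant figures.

t_tx = L/R = 13920/144000000 = 9.66667e-05 s.
Distance = s × t_tx = 2.05e+08 × 9.66667e-05 = 19.82 km.

19.82 km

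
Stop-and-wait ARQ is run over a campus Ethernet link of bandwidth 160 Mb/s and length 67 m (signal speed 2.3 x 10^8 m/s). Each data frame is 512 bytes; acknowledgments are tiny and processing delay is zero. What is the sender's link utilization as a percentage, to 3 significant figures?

97.8 %

t_tx = L/R = 4096/160000000 = 2.56e-05 s.
t_prop = 67/2.3e+08 = 2.91304e-07 s; RTT = 5.82609e-07 s.
Cycle = t_tx + RTT = 2.61826e-05 s.
Utilization = t_tx / cycle = 2.56e-05/2.61826e-05 = 97.8 %.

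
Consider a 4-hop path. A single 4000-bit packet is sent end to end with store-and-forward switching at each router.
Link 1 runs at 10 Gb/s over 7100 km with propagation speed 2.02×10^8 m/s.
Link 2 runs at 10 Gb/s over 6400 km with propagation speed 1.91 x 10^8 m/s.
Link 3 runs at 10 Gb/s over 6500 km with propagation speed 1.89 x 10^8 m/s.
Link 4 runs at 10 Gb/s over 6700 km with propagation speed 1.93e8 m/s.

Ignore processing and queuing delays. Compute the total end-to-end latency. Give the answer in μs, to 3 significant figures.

Transmission delay per hop = L/R = 4000/10000000000 = 0.4 μs; 4 hops → 1.6 μs.
Propagation delays (d/s per hop): 35148.5, 33507.9, 34391.5, 34715 μs; sum = 137763 μs.
End-to-end = 138000 μs.

138000 μs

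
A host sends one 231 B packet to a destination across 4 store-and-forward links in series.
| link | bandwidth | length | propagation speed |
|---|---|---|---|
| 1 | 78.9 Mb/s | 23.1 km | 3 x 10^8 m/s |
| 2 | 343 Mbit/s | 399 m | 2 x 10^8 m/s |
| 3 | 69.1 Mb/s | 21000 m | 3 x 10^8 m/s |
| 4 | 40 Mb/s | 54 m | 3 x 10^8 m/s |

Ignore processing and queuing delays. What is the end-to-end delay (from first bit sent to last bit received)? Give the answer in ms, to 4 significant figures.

L = 231 × 8 = 1848 bits.
Transmission delays (L/R per hop): 0.0234221, 0.00538776, 0.0267438, 0.0462 ms; sum = 0.101754 ms.
Propagation delays (d/s per hop): 0.077, 0.001995, 0.07, 0.00018 ms; sum = 0.149175 ms.
End-to-end = 0.2509 ms.

0.2509 ms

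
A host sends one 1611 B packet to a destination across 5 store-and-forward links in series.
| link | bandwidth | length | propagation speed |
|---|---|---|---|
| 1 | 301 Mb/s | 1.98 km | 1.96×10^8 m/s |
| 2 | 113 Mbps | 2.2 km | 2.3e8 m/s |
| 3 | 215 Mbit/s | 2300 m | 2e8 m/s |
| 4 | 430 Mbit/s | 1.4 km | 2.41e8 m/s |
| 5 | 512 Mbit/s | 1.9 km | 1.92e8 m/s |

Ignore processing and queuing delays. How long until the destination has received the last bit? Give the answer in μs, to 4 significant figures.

L = 1611 × 8 = 12888 bits.
Transmission delays (L/R per hop): 42.8173, 114.053, 59.9442, 29.9721, 25.1719 μs; sum = 271.959 μs.
Propagation delays (d/s per hop): 10.102, 9.56522, 11.5, 5.80913, 9.89583 μs; sum = 46.8722 μs.
End-to-end = 318.8 μs.

318.8 μs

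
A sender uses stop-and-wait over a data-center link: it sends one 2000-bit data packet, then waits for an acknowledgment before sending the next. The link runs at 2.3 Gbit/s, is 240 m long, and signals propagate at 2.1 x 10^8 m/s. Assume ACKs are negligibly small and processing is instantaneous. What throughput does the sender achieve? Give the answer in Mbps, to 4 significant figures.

633.9 Mbps

t_tx = L/R = 2000/2300000000 = 8.69565e-07 s.
t_prop = 240/210000000 = 1.14286e-06 s; RTT = 2.28571e-06 s.
Cycle = t_tx + RTT = 3.15528e-06 s.
Throughput = L / cycle = 2000 / 3.15528e-06 = 633.9 Mbps.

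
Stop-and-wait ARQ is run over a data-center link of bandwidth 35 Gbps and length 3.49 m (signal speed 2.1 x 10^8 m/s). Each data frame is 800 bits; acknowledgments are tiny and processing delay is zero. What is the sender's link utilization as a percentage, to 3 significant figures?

t_tx = L/R = 800/35000000000 = 2.28571e-08 s.
t_prop = 3.49/210000000 = 1.6619e-08 s; RTT = 3.32381e-08 s.
Cycle = t_tx + RTT = 5.60952e-08 s.
Utilization = t_tx / cycle = 2.28571e-08/5.60952e-08 = 40.7 %.

40.7 %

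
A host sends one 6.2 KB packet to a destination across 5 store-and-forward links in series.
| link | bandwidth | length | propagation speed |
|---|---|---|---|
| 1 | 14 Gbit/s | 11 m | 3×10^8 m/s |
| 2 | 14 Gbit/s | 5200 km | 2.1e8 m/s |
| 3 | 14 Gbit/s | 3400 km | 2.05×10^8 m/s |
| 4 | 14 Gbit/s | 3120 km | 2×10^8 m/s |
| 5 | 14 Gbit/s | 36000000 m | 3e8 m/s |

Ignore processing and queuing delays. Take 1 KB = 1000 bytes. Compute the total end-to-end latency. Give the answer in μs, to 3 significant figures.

177000 μs

L = 49600 bits.
Transmission delay per hop = L/R = 49600/14000000000 = 3.54286 μs; 5 hops → 17.7143 μs.
Propagation delays (d/s per hop): 0.0366667, 24761.9, 16585.4, 15600, 120000 μs; sum = 176947 μs.
End-to-end = 177000 μs.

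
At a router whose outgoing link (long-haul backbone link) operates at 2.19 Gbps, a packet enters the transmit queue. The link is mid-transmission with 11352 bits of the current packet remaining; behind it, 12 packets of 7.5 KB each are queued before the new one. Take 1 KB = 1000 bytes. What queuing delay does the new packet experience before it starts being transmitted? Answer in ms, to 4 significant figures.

0.3340 ms

Each queued packet: L/R = 60000/2190000000 = 0.0273973 ms.
12 queued → 0.328767 ms.
Plus remaining 11352 bits of current packet: 0.00518356 ms.
Queuing delay = 0.3340 ms.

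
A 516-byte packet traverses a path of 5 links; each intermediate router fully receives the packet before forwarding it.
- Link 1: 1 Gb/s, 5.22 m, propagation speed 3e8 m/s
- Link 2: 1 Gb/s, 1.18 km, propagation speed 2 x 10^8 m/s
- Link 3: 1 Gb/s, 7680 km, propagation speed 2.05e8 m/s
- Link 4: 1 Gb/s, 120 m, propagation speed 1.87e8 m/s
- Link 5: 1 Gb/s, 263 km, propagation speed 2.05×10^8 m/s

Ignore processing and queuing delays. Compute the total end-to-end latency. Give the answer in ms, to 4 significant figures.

L = 516 × 8 = 4128 bits.
Transmission delay per hop = L/R = 4128/1000000000 = 0.004128 ms; 5 hops → 0.02064 ms.
Propagation delays (d/s per hop): 1.74e-05, 0.0059, 37.4634, 0.000641711, 1.28293 ms; sum = 38.7529 ms.
End-to-end = 38.77 ms.

38.77 ms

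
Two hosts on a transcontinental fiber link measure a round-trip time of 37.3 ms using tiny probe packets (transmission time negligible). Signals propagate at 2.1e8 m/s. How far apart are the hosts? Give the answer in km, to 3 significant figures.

One-way propagation = RTT/2 = 18.65 ms.
d = s × t = 210000000 × 0.01865 = 3920 km.

3920 km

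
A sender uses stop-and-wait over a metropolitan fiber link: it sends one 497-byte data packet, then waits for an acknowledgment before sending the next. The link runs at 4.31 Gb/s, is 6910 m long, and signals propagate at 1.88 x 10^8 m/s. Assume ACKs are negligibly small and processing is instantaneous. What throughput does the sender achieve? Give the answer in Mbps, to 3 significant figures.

t_tx = L/R = 3976/4310000000 = 9.22506e-07 s.
t_prop = 6910/188000000 = 3.67553e-05 s; RTT = 7.35106e-05 s.
Cycle = t_tx + RTT = 7.44331e-05 s.
Throughput = L / cycle = 3976 / 7.44331e-05 = 53.4 Mbps.

53.4 Mbps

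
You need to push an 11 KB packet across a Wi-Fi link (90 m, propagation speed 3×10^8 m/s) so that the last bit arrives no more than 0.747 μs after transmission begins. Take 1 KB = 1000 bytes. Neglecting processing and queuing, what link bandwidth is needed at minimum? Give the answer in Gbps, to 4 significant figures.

L = 88000 bits.
Propagation delay = 90 / 300000000 = 0.3 μs.
Transmission budget = 0.747 − 0.3 = 0.447 μs.
R ≥ L / t_tx = 88000 bits / 4.47e-07 s = 196.9 Gbps.

196.9 Gbps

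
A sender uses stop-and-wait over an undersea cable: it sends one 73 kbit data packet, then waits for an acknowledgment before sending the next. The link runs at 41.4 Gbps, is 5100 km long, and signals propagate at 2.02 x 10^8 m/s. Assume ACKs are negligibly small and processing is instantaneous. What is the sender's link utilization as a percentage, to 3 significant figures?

0.00349 %

t_tx = L/R = 73000/41400000000 = 1.76329e-06 s.
t_prop = 5100000/202000000 = 0.0252475 s; RTT = 0.050495 s.
Cycle = t_tx + RTT = 0.0504968 s.
Utilization = t_tx / cycle = 1.76329e-06/0.0504968 = 0.00349 %.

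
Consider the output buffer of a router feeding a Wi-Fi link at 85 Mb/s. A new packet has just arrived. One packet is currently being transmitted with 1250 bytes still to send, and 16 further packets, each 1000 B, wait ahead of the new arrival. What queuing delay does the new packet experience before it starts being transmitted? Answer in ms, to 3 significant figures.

Each queued packet: L/R = 8000/85000000 = 0.0941176 ms.
16 queued → 1.50588 ms.
Plus remaining 10000 bits of current packet: 0.117647 ms.
Queuing delay = 1.62 ms.

1.62 ms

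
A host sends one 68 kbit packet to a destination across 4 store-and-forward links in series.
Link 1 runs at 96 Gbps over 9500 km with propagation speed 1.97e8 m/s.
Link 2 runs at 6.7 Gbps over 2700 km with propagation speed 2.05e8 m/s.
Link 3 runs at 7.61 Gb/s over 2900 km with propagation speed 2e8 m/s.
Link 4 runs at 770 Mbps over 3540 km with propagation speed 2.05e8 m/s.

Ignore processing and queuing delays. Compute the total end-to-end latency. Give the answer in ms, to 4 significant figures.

93.27 ms

L = 68000 bits.
Transmission delays (L/R per hop): 0.000708333, 0.0101493, 0.00893561, 0.0883117 ms; sum = 0.108105 ms.
Propagation delays (d/s per hop): 48.2234, 13.1707, 14.5, 17.2683 ms; sum = 93.1624 ms.
End-to-end = 93.27 ms.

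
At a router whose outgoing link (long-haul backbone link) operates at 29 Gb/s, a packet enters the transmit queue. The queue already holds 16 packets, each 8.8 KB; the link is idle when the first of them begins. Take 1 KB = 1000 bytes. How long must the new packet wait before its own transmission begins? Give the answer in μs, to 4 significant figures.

Each queued packet: L/R = 70400/29000000000 = 2.42759 μs.
16 queued → 38.8414 μs.
Queuing delay = 38.84 μs.

38.84 μs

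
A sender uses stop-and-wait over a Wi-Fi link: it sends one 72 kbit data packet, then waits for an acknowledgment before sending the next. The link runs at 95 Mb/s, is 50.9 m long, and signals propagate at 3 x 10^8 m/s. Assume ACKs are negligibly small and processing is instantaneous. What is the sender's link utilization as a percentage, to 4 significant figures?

t_tx = L/R = 72000/95000000 = 0.000757895 s.
t_prop = 50.9/300000000 = 1.69667e-07 s; RTT = 3.39333e-07 s.
Cycle = t_tx + RTT = 0.000758234 s.
Utilization = t_tx / cycle = 0.000757895/0.000758234 = 99.96 %.

99.96 %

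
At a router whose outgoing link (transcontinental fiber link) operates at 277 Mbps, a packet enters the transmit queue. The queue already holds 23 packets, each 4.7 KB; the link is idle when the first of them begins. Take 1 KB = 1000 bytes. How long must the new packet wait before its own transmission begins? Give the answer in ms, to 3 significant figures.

Each queued packet: L/R = 37600/277000000 = 0.13574 ms.
23 queued → 3.12202 ms.
Queuing delay = 3.12 ms.

3.12 ms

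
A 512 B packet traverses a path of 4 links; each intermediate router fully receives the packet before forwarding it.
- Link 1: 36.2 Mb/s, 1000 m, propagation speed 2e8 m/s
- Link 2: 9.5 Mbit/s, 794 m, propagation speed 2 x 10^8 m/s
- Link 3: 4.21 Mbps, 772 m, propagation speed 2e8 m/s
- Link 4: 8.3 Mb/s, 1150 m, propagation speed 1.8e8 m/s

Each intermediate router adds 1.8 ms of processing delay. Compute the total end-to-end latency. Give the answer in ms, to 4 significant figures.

L = 512 × 8 = 4096 bits.
Transmission delays (L/R per hop): 0.113149, 0.431158, 0.972922, 0.493494 ms; sum = 2.01072 ms.
Propagation delays (d/s per hop): 0.005, 0.00397, 0.00386, 0.00638889 ms; sum = 0.0192189 ms.
Processing at 3 router(s): 3 × 1.8 ms = 5.4 ms.
End-to-end = 7.430 ms.

7.430 ms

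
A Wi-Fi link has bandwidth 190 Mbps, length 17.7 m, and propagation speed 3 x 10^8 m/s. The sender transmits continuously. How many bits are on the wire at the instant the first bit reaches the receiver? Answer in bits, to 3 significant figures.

Propagation delay = 17.7 / 300000000 = 5.9e-08 s.
BDP = R × t_prop = 190000000 × 5.9e-08 = 11.21 bits.

11.2 bits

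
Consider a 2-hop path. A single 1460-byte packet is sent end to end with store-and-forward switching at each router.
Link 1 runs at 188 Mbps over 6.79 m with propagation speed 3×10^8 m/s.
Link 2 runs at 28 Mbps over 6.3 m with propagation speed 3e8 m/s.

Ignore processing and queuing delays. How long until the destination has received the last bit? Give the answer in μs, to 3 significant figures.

479 μs

L = 1460 × 8 = 11680 bits.
Transmission delays (L/R per hop): 62.1277, 417.143 μs; sum = 479.271 μs.
Propagation delays (d/s per hop): 0.0226333, 0.021 μs; sum = 0.0436333 μs.
End-to-end = 479 μs.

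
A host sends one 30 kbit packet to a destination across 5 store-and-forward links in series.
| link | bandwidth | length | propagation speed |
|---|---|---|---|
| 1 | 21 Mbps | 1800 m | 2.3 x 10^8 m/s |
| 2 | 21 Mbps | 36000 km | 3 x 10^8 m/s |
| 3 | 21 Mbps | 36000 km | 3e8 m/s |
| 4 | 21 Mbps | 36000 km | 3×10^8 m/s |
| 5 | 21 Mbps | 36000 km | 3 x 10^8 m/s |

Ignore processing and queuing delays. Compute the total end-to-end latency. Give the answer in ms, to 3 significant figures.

487 ms

L = 30000 bits.
Transmission delay per hop = L/R = 30000/21000000 = 1.42857 ms; 5 hops → 7.14286 ms.
Propagation delays (d/s per hop): 0.00782609, 120, 120, 120, 120 ms; sum = 480.008 ms.
End-to-end = 487 ms.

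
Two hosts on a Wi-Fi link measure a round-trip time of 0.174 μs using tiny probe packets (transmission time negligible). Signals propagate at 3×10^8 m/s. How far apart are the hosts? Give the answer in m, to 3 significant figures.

One-way propagation = RTT/2 = 0.087 μs.
d = s × t = 300000000 × 8.7e-08 = 26.1 m.

26.1 m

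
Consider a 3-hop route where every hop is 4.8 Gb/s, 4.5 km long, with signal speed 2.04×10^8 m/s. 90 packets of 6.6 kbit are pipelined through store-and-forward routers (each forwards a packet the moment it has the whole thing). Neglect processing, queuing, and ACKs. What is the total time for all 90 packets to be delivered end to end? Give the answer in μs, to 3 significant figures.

Per-hop transmission t_tx = L/R = 6600/4800000000 = 1.375 μs.
Per-hop propagation t_prop = 4500/204000000 = 22.0588 μs.
Pipeline fill: first packet needs 3·t_tx to clear all hops; remaining 89 packets each add one t_tx.
Total = (3+90-1)·t_tx + 3·t_prop = 92·1.375 + 3·22.0588 = 193 μs.

193 μs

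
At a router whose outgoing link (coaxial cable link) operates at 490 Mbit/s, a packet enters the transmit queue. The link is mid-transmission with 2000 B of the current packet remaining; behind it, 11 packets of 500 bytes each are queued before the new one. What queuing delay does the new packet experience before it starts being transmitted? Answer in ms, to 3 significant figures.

0.122 ms

Each queued packet: L/R = 4000/490000000 = 0.00816327 ms.
11 queued → 0.0897959 ms.
Plus remaining 16000 bits of current packet: 0.0326531 ms.
Queuing delay = 0.122 ms.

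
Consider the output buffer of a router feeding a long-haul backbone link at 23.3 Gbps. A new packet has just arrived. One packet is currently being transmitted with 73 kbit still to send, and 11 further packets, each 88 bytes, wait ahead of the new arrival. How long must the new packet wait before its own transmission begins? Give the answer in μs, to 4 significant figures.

Each queued packet: L/R = 704/23300000000 = 0.0302146 μs.
11 queued → 0.332361 μs.
Plus remaining 73000 bits of current packet: 3.13305 μs.
Queuing delay = 3.465 μs.

3.465 μs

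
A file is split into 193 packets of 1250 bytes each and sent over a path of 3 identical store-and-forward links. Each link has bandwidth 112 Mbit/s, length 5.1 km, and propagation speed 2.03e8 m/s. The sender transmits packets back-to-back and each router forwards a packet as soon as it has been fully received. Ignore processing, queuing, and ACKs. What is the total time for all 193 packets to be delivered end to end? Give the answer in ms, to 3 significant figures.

Per-hop transmission t_tx = L/R = 10000/112000000 = 0.0892857 ms.
Per-hop propagation t_prop = 5100/2.03e+08 = 0.0251232 ms.
Pipeline fill: first packet needs 3·t_tx to clear all hops; remaining 192 packets each add one t_tx.
Total = (3+193-1)·t_tx + 3·t_prop = 195·0.0892857 + 3·0.0251232 = 17.5 ms.

17.5 ms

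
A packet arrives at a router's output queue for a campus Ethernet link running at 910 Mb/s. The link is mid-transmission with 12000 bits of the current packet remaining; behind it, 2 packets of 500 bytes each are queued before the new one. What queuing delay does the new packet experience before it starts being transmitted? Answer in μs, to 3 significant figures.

22.0 μs

Each queued packet: L/R = 4000/910000000 = 4.3956 μs.
2 queued → 8.79121 μs.
Plus remaining 12000 bits of current packet: 13.1868 μs.
Queuing delay = 22.0 μs.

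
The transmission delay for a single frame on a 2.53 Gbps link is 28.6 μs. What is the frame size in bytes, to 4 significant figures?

L = R × t_tx = 2530000000 b/s × 2.86e-05 s = 72358 bits.
In bytes: 72358 / 8 = 9045 bytes.

9045 bytes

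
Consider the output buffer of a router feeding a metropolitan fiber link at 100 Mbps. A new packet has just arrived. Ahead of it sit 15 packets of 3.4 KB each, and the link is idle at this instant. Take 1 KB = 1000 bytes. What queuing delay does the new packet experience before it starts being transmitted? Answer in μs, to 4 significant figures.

4080 μs

Each queued packet: L/R = 27200/100000000 = 272 μs.
15 queued → 4080 μs.
Queuing delay = 4080 μs.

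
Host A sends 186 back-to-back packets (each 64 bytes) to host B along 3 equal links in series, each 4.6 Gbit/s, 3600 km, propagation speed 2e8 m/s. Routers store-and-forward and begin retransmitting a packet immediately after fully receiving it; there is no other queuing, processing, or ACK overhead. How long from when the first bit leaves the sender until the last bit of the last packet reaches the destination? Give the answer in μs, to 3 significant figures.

Per-hop transmission t_tx = L/R = 512/4600000000 = 0.111304 μs.
Per-hop propagation t_prop = 3600000/200000000 = 18000 μs.
Pipeline fill: first packet needs 3·t_tx to clear all hops; remaining 185 packets each add one t_tx.
Total = (3+186-1)·t_tx + 3·t_prop = 188·0.111304 + 3·18000 = 54000 μs.

54000 μs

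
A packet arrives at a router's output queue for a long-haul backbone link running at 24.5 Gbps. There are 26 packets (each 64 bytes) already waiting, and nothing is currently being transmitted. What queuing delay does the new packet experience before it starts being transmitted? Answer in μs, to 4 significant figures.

0.5433 μs

Each queued packet: L/R = 512/24500000000 = 0.020898 μs.
26 queued → 0.543347 μs.
Queuing delay = 0.5433 μs.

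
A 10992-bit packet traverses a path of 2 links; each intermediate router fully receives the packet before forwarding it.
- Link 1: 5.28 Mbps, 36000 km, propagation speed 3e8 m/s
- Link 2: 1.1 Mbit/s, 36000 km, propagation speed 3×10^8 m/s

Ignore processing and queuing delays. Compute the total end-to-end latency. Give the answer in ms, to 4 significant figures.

Transmission delays (L/R per hop): 2.08182, 9.99273 ms; sum = 12.0745 ms.
Propagation delays (d/s per hop): 120, 120 ms; sum = 240 ms.
End-to-end = 252.1 ms.

252.1 ms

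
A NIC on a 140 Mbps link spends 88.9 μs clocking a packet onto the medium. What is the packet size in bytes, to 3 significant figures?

L = R × t_tx = 140000000 b/s × 8.89e-05 s = 12446 bits.
In bytes: 12446 / 8 = 1560 bytes.

1560 bytes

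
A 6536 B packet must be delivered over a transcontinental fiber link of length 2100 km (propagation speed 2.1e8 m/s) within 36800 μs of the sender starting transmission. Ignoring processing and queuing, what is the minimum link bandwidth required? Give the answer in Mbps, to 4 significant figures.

L = 52288 bits.
Propagation delay = 2100000 / 210000000 = 10000 μs.
Transmission budget = 36800 − 10000 = 26800 μs.
R ≥ L / t_tx = 52288 bits / 0.0268 s = 1.951 Mbps.

1.951 Mbps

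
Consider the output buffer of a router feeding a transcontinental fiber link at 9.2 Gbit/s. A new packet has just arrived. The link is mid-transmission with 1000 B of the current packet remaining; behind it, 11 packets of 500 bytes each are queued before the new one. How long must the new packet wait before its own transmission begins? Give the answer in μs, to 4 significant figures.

Each queued packet: L/R = 4000/9200000000 = 0.434783 μs.
11 queued → 4.78261 μs.
Plus remaining 8000 bits of current packet: 0.869565 μs.
Queuing delay = 5.652 μs.

5.652 μs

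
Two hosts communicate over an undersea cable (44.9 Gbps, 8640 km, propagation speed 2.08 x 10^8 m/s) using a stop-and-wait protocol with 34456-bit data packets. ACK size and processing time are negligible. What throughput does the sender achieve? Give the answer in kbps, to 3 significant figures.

t_tx = L/R = 34456/44900000000 = 7.67394e-07 s.
t_prop = 8640000/208000000 = 0.0415385 s; RTT = 0.0830769 s.
Cycle = t_tx + RTT = 0.0830777 s.
Throughput = L / cycle = 34456 / 0.0830777 = 415 kbps.

415 kbps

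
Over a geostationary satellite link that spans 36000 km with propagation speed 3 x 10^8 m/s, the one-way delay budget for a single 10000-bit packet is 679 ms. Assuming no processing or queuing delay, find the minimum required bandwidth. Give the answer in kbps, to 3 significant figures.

Propagation delay = 36000000 / 300000000 = 120 ms.
Transmission budget = 679 − 120 = 559 ms.
R ≥ L / t_tx = 10000 bits / 0.559 s = 17.9 kbps.

17.9 kbps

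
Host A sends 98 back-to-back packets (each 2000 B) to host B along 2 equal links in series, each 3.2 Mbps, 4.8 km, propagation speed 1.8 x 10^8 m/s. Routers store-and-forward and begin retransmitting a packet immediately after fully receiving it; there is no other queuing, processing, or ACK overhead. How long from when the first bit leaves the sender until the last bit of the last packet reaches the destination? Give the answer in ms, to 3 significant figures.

495 ms

Per-hop transmission t_tx = L/R = 16000/3200000 = 5 ms.
Per-hop propagation t_prop = 4800/180000000 = 0.0266667 ms.
Pipeline fill: first packet needs 2·t_tx to clear all hops; remaining 97 packets each add one t_tx.
Total = (2+98-1)·t_tx + 2·t_prop = 99·5 + 2·0.0266667 = 495 ms.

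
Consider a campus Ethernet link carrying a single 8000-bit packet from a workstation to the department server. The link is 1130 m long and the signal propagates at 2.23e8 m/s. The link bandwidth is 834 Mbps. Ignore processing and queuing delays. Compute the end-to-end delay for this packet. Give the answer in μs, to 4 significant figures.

Transmission delay = L/R = 8000 / 834000000 = 9.59233 μs.
Propagation delay = d/s = 1130 m / 223000000 m/s = 5.06726 μs.
Total = 14.66 μs.

14.66 μs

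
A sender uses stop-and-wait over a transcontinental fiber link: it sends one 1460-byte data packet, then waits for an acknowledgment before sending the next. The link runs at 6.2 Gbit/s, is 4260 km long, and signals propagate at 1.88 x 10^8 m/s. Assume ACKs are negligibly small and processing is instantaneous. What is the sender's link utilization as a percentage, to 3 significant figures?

t_tx = L/R = 11680/6200000000 = 1.88387e-06 s.
t_prop = 4260000/188000000 = 0.0226596 s; RTT = 0.0453191 s.
Cycle = t_tx + RTT = 0.045321 s.
Utilization = t_tx / cycle = 1.88387e-06/0.045321 = 0.00416 %.

0.00416 %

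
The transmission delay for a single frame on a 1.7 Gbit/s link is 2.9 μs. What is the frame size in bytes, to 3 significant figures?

616 bytes

L = R × t_tx = 1700000000 b/s × 2.9e-06 s = 4930 bits.
In bytes: 4930 / 8 = 616 bytes.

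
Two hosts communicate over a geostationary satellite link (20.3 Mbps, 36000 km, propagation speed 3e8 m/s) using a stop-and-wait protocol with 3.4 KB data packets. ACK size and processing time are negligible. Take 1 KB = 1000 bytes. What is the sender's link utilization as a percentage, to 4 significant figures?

0.5552 %

t_tx = L/R = 27200/20300000 = 0.0013399 s.
t_prop = 36000000/300000000 = 0.12 s; RTT = 0.24 s.
Cycle = t_tx + RTT = 0.24134 s.
Utilization = t_tx / cycle = 0.0013399/0.24134 = 0.5552 %.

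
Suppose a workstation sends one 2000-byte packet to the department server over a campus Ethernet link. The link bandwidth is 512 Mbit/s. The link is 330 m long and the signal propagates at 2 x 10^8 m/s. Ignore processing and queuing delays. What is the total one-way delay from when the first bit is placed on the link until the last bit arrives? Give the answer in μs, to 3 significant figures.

32.9 μs

L = 2000 × 8 = 16000 bits.
Transmission delay = L/R = 16000 / 512000000 = 31.25 μs.
Propagation delay = d/s = 330 m / 200000000 m/s = 1.65 μs.
Total = 32.9 μs.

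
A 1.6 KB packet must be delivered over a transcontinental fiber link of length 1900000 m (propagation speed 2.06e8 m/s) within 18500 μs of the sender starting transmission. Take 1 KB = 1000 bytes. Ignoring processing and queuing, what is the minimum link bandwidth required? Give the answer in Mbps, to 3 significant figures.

1.38 Mbps

L = 12800 bits.
Propagation delay = 1900000 / 206000000 = 9223.3 μs.
Transmission budget = 18500 − 9223.3 = 9276.7 μs.
R ≥ L / t_tx = 12800 bits / 0.0092767 s = 1.38 Mbps.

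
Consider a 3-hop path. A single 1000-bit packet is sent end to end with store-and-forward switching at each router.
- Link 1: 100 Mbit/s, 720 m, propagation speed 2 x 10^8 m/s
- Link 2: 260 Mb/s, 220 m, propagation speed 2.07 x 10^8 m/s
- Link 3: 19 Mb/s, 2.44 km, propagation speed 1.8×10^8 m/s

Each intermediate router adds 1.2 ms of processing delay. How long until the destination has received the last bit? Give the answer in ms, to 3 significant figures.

Transmission delays (L/R per hop): 0.01, 0.00384615, 0.0526316 ms; sum = 0.0664777 ms.
Propagation delays (d/s per hop): 0.0036, 0.0010628, 0.0135556 ms; sum = 0.0182184 ms.
Processing at 2 router(s): 2 × 1.2 ms = 2.4 ms.
End-to-end = 2.48 ms.

2.48 ms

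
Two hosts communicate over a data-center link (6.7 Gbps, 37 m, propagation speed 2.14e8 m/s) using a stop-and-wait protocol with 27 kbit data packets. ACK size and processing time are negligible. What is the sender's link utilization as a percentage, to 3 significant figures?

92.1 %

t_tx = L/R = 27000/6700000000 = 4.02985e-06 s.
t_prop = 37/214000000 = 1.72897e-07 s; RTT = 3.45794e-07 s.
Cycle = t_tx + RTT = 4.37565e-06 s.
Utilization = t_tx / cycle = 4.02985e-06/4.37565e-06 = 92.1 %.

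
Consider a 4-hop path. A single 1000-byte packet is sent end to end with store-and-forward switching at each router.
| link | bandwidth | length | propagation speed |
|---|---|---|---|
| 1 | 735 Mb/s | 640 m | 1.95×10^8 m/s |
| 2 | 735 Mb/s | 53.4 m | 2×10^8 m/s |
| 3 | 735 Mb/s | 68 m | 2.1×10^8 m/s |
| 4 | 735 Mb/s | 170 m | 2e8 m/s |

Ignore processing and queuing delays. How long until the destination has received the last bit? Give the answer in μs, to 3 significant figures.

L = 1000 × 8 = 8000 bits.
Transmission delay per hop = L/R = 8000/735000000 = 10.8844 μs; 4 hops → 43.5374 μs.
Propagation delays (d/s per hop): 3.28205, 0.267, 0.32381, 0.85 μs; sum = 4.72286 μs.
End-to-end = 48.3 μs.

48.3 μs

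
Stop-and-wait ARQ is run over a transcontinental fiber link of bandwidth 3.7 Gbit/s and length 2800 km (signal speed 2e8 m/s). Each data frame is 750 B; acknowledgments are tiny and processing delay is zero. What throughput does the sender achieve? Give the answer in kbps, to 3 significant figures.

t_tx = L/R = 6000/3700000000 = 1.62162e-06 s.
t_prop = 2800000/200000000 = 0.014 s; RTT = 0.028 s.
Cycle = t_tx + RTT = 0.0280016 s.
Throughput = L / cycle = 6000 / 0.0280016 = 214 kbps.

214 kbps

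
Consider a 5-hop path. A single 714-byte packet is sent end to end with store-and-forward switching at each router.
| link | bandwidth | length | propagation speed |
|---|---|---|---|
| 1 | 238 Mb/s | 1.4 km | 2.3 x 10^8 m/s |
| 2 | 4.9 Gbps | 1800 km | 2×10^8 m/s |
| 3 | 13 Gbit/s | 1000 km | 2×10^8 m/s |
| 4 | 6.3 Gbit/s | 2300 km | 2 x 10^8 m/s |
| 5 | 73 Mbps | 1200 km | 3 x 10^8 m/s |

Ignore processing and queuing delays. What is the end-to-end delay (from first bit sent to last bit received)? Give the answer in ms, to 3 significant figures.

29.6 ms

L = 714 × 8 = 5712 bits.
Transmission delays (L/R per hop): 0.024, 0.00116571, 0.000439385, 0.000906667, 0.0782466 ms; sum = 0.104758 ms.
Propagation delays (d/s per hop): 0.00608696, 9, 5, 11.5, 4 ms; sum = 29.5061 ms.
End-to-end = 29.6 ms.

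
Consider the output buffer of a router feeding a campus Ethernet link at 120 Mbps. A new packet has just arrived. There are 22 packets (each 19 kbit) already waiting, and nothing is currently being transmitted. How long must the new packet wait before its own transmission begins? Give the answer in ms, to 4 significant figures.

3.483 ms

Each queued packet: L/R = 19000/120000000 = 0.158333 ms.
22 queued → 3.48333 ms.
Queuing delay = 3.483 ms.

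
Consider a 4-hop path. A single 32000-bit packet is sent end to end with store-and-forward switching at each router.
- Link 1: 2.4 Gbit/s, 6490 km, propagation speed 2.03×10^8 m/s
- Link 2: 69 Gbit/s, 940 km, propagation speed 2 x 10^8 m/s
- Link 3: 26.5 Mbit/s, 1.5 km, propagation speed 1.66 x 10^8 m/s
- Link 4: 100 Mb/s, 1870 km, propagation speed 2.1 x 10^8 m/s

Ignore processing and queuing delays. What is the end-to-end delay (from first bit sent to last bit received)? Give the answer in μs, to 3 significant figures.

47100 μs

Transmission delays (L/R per hop): 13.3333, 0.463768, 1207.55, 320 μs; sum = 1541.34 μs.
Propagation delays (d/s per hop): 31970.4, 4700, 9.03614, 8904.76 μs; sum = 45584.2 μs.
End-to-end = 47100 μs.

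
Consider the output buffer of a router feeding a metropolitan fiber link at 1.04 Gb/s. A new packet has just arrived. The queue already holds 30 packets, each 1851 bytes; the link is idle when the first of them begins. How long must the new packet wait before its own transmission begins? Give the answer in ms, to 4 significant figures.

Each queued packet: L/R = 14808/1040000000 = 0.0142385 ms.
30 queued → 0.427154 ms.
Queuing delay = 0.4272 ms.

0.4272 ms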